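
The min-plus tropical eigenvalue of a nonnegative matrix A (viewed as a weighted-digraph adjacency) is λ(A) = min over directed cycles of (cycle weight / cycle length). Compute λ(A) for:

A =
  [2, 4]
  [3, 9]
λ(A) = 2

Enumerate directed cycles and compute their means (weight / length). Sample:
  cycle 0 → 0: weight = 2, length = 1, mean = 2/1 ≈ 2.000
  cycle 1 → 1: weight = 9, length = 1, mean = 9/1 ≈ 9.000
  cycle 0 → 1 → 0: weight = 7, length = 2, mean = 7/2 ≈ 3.500
  cycle 1 → 0 → 1: weight = 7, length = 2, mean = 7/2 ≈ 3.500
Minimum mean = 2.000, attained e.g. along the cycle 0 → 0 with weight 2 and length 1. So λ(A) = 2/1 = 2.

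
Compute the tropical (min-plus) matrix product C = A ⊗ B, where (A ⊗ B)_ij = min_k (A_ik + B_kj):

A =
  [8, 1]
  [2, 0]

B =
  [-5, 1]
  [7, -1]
A ⊗ B =
  [3, 0]
  [-3, -1]

Apply the min-plus product entry-by-entry:
  C[0][0] = min over k of (A[0][0] + B[0][0] = 8 + -5 = 3, A[0][1] + B[1][0] = 1 + 7 = 8) = 3 (attained at k = 0)
  C[0][1] = min over k of (A[0][0] + B[0][1] = 8 + 1 = 9, A[0][1] + B[1][1] = 1 + -1 = 0) = 0 (attained at k = 1)
  C[1][0] = min over k of (A[1][0] + B[0][0] = 2 + -5 = -3, A[1][1] + B[1][0] = 0 + 7 = 7) = -3 (attained at k = 0)
  C[1][1] = min over k of (A[1][0] + B[0][1] = 2 + 1 = 3, A[1][1] + B[1][1] = 0 + -1 = -1) = -1 (attained at k = 1)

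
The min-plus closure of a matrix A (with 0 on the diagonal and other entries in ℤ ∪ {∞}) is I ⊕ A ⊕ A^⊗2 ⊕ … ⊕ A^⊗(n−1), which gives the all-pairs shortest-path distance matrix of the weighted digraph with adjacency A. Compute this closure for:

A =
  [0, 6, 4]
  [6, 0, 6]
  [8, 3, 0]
Closure =
  [0, 6, 4]
  [6, 0, 6]
  [8, 3, 0]

This is the Floyd-Warshall all-pairs shortest-path computation. For each intermediate vertex k = 0, 1, …, 2, update dist[i][j] ← min(dist[i][j], dist[i][k] + dist[k][j]). The final matrix gives, for each (i, j), the minimum total weight of any directed path from i to j (possibly empty when i = j).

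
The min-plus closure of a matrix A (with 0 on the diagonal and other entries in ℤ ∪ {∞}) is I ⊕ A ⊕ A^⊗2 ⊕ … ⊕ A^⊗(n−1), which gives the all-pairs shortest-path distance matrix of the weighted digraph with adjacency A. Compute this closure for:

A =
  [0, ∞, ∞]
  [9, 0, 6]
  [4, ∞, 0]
Closure =
  [0, ∞, ∞]
  [9, 0, 6]
  [4, ∞, 0]

This is the Floyd-Warshall all-pairs shortest-path computation. For each intermediate vertex k = 0, 1, …, 2, update dist[i][j] ← min(dist[i][j], dist[i][k] + dist[k][j]). The final matrix gives, for each (i, j), the minimum total weight of any directed path from i to j (possibly empty when i = j).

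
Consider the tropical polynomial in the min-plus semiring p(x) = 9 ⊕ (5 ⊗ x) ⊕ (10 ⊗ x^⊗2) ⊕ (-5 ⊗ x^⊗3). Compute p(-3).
p(-3) = -14

A tropical monomial a ⊗ x^⊗i evaluates to a + i · x. Evaluating each term at x = -3:
  Term 0 contributes 9 + 0 · -3 = 9
  Term 1 contributes 5 + 1 · -3 = 2
  Term 2 contributes 10 + 2 · -3 = 4
  Term 3 contributes -5 + 3 · -3 = -14
p(-3) = ⊕ of these = min[9, 2, 4, -14] = -14.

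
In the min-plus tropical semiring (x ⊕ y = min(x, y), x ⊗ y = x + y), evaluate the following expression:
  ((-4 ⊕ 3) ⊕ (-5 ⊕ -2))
((-4 ⊕ 3) ⊕ (-5 ⊕ -2)) = -5

Expand innermost to outermost. Recall ⊕ takes the minimum of its arguments and ⊗ takes their sum. Working out the expression ((-4 ⊕ 3) ⊕ (-5 ⊕ -2)) gives -5.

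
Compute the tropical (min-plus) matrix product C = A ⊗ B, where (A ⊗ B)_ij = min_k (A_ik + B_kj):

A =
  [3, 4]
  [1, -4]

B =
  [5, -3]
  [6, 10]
A ⊗ B =
  [8, 0]
  [2, -2]

Apply the min-plus product entry-by-entry:
  C[0][0] = min over k of (A[0][0] + B[0][0] = 3 + 5 = 8, A[0][1] + B[1][0] = 4 + 6 = 10) = 8 (attained at k = 0)
  C[0][1] = min over k of (A[0][0] + B[0][1] = 3 + -3 = 0, A[0][1] + B[1][1] = 4 + 10 = 14) = 0 (attained at k = 0)
  C[1][0] = min over k of (A[1][0] + B[0][0] = 1 + 5 = 6, A[1][1] + B[1][0] = -4 + 6 = 2) = 2 (attained at k = 1)
  C[1][1] = min over k of (A[1][0] + B[0][1] = 1 + -3 = -2, A[1][1] + B[1][1] = -4 + 10 = 6) = -2 (attained at k = 0)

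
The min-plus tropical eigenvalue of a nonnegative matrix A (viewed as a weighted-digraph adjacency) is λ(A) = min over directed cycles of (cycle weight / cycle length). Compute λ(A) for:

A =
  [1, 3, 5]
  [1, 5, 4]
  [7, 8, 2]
λ(A) = 1

Enumerate directed cycles and compute their means (weight / length). Sample:
  cycle 0 → 0: weight = 1, length = 1, mean = 1/1 ≈ 1.000
  cycle 1 → 1: weight = 5, length = 1, mean = 5/1 ≈ 5.000
  cycle 2 → 2: weight = 2, length = 1, mean = 2/1 ≈ 2.000
  cycle 0 → 1 → 0: weight = 4, length = 2, mean = 4/2 ≈ 2.000
  cycle 0 → 2 → 0: weight = 12, length = 2, mean = 12/2 ≈ 6.000
  cycle 1 → 0 → 1: weight = 4, length = 2, mean = 4/2 ≈ 2.000
Minimum mean = 1.000, attained e.g. along the cycle 0 → 0 with weight 1 and length 1. So λ(A) = 1/1 = 1.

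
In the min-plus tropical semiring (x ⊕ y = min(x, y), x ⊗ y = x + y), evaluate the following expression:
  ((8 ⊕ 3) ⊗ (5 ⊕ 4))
((8 ⊕ 3) ⊗ (5 ⊕ 4)) = 7

Expand innermost to outermost. Recall ⊕ takes the minimum of its arguments and ⊗ takes their sum. Working out the expression ((8 ⊕ 3) ⊗ (5 ⊕ 4)) gives 7.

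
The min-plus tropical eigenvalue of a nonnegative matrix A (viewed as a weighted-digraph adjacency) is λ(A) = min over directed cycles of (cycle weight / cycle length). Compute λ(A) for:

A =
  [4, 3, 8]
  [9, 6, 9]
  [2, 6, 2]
λ(A) = 2

Enumerate directed cycles and compute their means (weight / length). Sample:
  cycle 0 → 0: weight = 4, length = 1, mean = 4/1 ≈ 4.000
  cycle 1 → 1: weight = 6, length = 1, mean = 6/1 ≈ 6.000
  cycle 2 → 2: weight = 2, length = 1, mean = 2/1 ≈ 2.000
  cycle 0 → 1 → 0: weight = 12, length = 2, mean = 12/2 ≈ 6.000
  cycle 0 → 2 → 0: weight = 10, length = 2, mean = 10/2 ≈ 5.000
  cycle 1 → 0 → 1: weight = 12, length = 2, mean = 12/2 ≈ 6.000
Minimum mean = 2.000, attained e.g. along the cycle 2 → 2 with weight 2 and length 1. So λ(A) = 2/1 = 2.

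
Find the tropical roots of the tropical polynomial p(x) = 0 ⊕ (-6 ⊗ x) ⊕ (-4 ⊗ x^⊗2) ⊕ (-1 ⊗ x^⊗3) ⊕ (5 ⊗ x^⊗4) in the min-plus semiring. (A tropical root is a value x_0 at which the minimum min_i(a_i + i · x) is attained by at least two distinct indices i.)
Roots: {-6, -3, -2, 6}

Each tropical root is a break point of the lower envelope of the lines y = a_i + i · x (there are 5 lines, with slopes 0, 1, ..., 4). Only the lines that attain the minimum somewhere contribute to roots; other lines are dominated. Here the surviving (envelope) indices are i = 4, i = 3, i = 2, i = 1, i = 0.
Intersections between consecutive envelope lines give the roots: for adjacent envelope indices i < j the intersection is x = (a_i − a_j) / (j − i). Reading off the sorted break points: {-6, -3, -2, 6}.
Verification: at each break x_0, at least two indices attain the minimum of min_i(a_i + i · x_0).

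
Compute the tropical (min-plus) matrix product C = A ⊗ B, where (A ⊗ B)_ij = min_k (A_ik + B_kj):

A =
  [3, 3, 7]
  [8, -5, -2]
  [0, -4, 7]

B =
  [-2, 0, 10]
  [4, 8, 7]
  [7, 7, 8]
A ⊗ B =
  [1, 3, 10]
  [-1, 3, 2]
  [-2, 0, 3]

Apply the min-plus product entry-by-entry:
  C[0][0] = min over k of (A[0][0] + B[0][0] = 3 + -2 = 1, A[0][1] + B[1][0] = 3 + 4 = 7, A[0][2] + B[2][0] = 7 + 7 = 14) = 1 (attained at k = 0)
  C[0][1] = min over k of (A[0][0] + B[0][1] = 3 + 0 = 3, A[0][1] + B[1][1] = 3 + 8 = 11, A[0][2] + B[2][1] = 7 + 7 = 14) = 3 (attained at k = 0)
  C[0][2] = min over k of (A[0][0] + B[0][2] = 3 + 10 = 13, A[0][1] + B[1][2] = 3 + 7 = 10, A[0][2] + B[2][2] = 7 + 8 = 15) = 10 (attained at k = 1)
  C[1][0] = min over k of (A[1][0] + B[0][0] = 8 + -2 = 6, A[1][1] + B[1][0] = -5 + 4 = -1, A[1][2] + B[2][0] = -2 + 7 = 5) = -1 (attained at k = 1)
  C[1][1] = min over k of (A[1][0] + B[0][1] = 8 + 0 = 8, A[1][1] + B[1][1] = -5 + 8 = 3, A[1][2] + B[2][1] = -2 + 7 = 5) = 3 (attained at k = 1)
  C[1][2] = min over k of (A[1][0] + B[0][2] = 8 + 10 = 18, A[1][1] + B[1][2] = -5 + 7 = 2, A[1][2] + B[2][2] = -2 + 8 = 6) = 2 (attained at k = 1)
  C[2][0] = min over k of (A[2][0] + B[0][0] = 0 + -2 = -2, A[2][1] + B[1][0] = -4 + 4 = 0, A[2][2] + B[2][0] = 7 + 7 = 14) = -2 (attained at k = 0)
  C[2][1] = min over k of (A[2][0] + B[0][1] = 0 + 0 = 0, A[2][1] + B[1][1] = -4 + 8 = 4, A[2][2] + B[2][1] = 7 + 7 = 14) = 0 (attained at k = 0)
  C[2][2] = min over k of (A[2][0] + B[0][2] = 0 + 10 = 10, A[2][1] + B[1][2] = -4 + 7 = 3, A[2][2] + B[2][2] = 7 + 8 = 15) = 3 (attained at k = 1)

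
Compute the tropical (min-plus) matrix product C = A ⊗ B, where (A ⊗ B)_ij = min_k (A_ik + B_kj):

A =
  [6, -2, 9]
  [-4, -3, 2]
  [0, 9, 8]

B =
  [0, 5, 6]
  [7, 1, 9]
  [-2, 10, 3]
A ⊗ B =
  [5, -1, 7]
  [-4, -2, 2]
  [0, 5, 6]

Apply the min-plus product entry-by-entry:
  C[0][0] = min over k of (A[0][0] + B[0][0] = 6 + 0 = 6, A[0][1] + B[1][0] = -2 + 7 = 5, A[0][2] + B[2][0] = 9 + -2 = 7) = 5 (attained at k = 1)
  C[0][1] = min over k of (A[0][0] + B[0][1] = 6 + 5 = 11, A[0][1] + B[1][1] = -2 + 1 = -1, A[0][2] + B[2][1] = 9 + 10 = 19) = -1 (attained at k = 1)
  C[0][2] = min over k of (A[0][0] + B[0][2] = 6 + 6 = 12, A[0][1] + B[1][2] = -2 + 9 = 7, A[0][2] + B[2][2] = 9 + 3 = 12) = 7 (attained at k = 1)
  C[1][0] = min over k of (A[1][0] + B[0][0] = -4 + 0 = -4, A[1][1] + B[1][0] = -3 + 7 = 4, A[1][2] + B[2][0] = 2 + -2 = 0) = -4 (attained at k = 0)
  C[1][1] = min over k of (A[1][0] + B[0][1] = -4 + 5 = 1, A[1][1] + B[1][1] = -3 + 1 = -2, A[1][2] + B[2][1] = 2 + 10 = 12) = -2 (attained at k = 1)
  C[1][2] = min over k of (A[1][0] + B[0][2] = -4 + 6 = 2, A[1][1] + B[1][2] = -3 + 9 = 6, A[1][2] + B[2][2] = 2 + 3 = 5) = 2 (attained at k = 0)
  C[2][0] = min over k of (A[2][0] + B[0][0] = 0 + 0 = 0, A[2][1] + B[1][0] = 9 + 7 = 16, A[2][2] + B[2][0] = 8 + -2 = 6) = 0 (attained at k = 0)
  C[2][1] = min over k of (A[2][0] + B[0][1] = 0 + 5 = 5, A[2][1] + B[1][1] = 9 + 1 = 10, A[2][2] + B[2][1] = 8 + 10 = 18) = 5 (attained at k = 0)
  C[2][2] = min over k of (A[2][0] + B[0][2] = 0 + 6 = 6, A[2][1] + B[1][2] = 9 + 9 = 18, A[2][2] + B[2][2] = 8 + 3 = 11) = 6 (attained at k = 0)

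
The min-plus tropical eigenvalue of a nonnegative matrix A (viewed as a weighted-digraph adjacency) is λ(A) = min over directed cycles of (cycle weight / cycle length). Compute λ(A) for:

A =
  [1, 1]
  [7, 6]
λ(A) = 1

Enumerate directed cycles and compute their means (weight / length). Sample:
  cycle 0 → 0: weight = 1, length = 1, mean = 1/1 ≈ 1.000
  cycle 1 → 1: weight = 6, length = 1, mean = 6/1 ≈ 6.000
  cycle 0 → 1 → 0: weight = 8, length = 2, mean = 8/2 ≈ 4.000
  cycle 1 → 0 → 1: weight = 8, length = 2, mean = 8/2 ≈ 4.000
Minimum mean = 1.000, attained e.g. along the cycle 0 → 0 with weight 1 and length 1. So λ(A) = 1/1 = 1.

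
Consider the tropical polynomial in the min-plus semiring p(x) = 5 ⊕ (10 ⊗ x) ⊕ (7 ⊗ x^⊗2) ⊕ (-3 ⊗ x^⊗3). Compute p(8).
p(8) = 5

A tropical monomial a ⊗ x^⊗i evaluates to a + i · x. Evaluating each term at x = 8:
  Term 0 contributes 5 + 0 · 8 = 5
  Term 1 contributes 10 + 1 · 8 = 18
  Term 2 contributes 7 + 2 · 8 = 23
  Term 3 contributes -3 + 3 · 8 = 21
p(8) = ⊕ of these = min[5, 18, 23, 21] = 5.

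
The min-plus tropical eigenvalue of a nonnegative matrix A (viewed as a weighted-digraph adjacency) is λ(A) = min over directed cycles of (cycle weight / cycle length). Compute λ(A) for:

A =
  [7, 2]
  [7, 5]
λ(A) = 9/2

Enumerate directed cycles and compute their means (weight / length). Sample:
  cycle 0 → 0: weight = 7, length = 1, mean = 7/1 ≈ 7.000
  cycle 1 → 1: weight = 5, length = 1, mean = 5/1 ≈ 5.000
  cycle 0 → 1 → 0: weight = 9, length = 2, mean = 9/2 ≈ 4.500
  cycle 1 → 0 → 1: weight = 9, length = 2, mean = 9/2 ≈ 4.500
Minimum mean = 4.500, attained e.g. along the cycle 0 → 1 → 0 with weight 9 and length 2. So λ(A) = 9/2 = 9/2.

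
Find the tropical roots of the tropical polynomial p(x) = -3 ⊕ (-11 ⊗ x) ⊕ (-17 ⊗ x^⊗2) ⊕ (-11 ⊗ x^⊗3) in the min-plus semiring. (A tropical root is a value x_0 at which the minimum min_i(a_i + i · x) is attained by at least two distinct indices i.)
Roots: {-6, 6, 8}

Each tropical root is a break point of the lower envelope of the lines y = a_i + i · x (there are 4 lines, with slopes 0, 1, ..., 3). Only the lines that attain the minimum somewhere contribute to roots; other lines are dominated. Here the surviving (envelope) indices are i = 3, i = 2, i = 1, i = 0.
Intersections between consecutive envelope lines give the roots: for adjacent envelope indices i < j the intersection is x = (a_i − a_j) / (j − i). Reading off the sorted break points: {-6, 6, 8}.
Verification: at each break x_0, at least two indices attain the minimum of min_i(a_i + i · x_0).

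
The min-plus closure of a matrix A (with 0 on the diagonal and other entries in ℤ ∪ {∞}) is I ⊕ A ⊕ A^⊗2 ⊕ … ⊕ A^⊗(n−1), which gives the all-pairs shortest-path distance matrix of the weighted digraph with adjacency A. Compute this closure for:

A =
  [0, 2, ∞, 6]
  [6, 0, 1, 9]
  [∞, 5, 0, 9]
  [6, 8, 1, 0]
Closure =
  [0, 2, 3, 6]
  [6, 0, 1, 9]
  [11, 5, 0, 9]
  [6, 6, 1, 0]

This is the Floyd-Warshall all-pairs shortest-path computation. For each intermediate vertex k = 0, 1, …, 3, update dist[i][j] ← min(dist[i][j], dist[i][k] + dist[k][j]). The final matrix gives, for each (i, j), the minimum total weight of any directed path from i to j (possibly empty when i = j).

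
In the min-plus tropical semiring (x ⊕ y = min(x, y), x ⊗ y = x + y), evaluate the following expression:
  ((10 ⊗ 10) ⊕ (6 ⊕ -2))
((10 ⊗ 10) ⊕ (6 ⊕ -2)) = -2

Expand innermost to outermost. Recall ⊕ takes the minimum of its arguments and ⊗ takes their sum. Working out the expression ((10 ⊗ 10) ⊕ (6 ⊕ -2)) gives -2.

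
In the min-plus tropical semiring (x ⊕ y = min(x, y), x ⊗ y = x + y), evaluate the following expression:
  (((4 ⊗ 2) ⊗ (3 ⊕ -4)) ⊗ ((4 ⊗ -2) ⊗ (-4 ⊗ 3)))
(((4 ⊗ 2) ⊗ (3 ⊕ -4)) ⊗ ((4 ⊗ -2) ⊗ (-4 ⊗ 3))) = 3

Expand innermost to outermost. Recall ⊕ takes the minimum of its arguments and ⊗ takes their sum. Working out the expression (((4 ⊗ 2) ⊗ (3 ⊕ -4)) ⊗ ((4 ⊗ -2) ⊗ (-4 ⊗ 3))) gives 3.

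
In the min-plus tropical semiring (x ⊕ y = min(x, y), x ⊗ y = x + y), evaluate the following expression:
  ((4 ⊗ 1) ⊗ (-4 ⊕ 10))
((4 ⊗ 1) ⊗ (-4 ⊕ 10)) = 1

Expand innermost to outermost. Recall ⊕ takes the minimum of its arguments and ⊗ takes their sum. Working out the expression ((4 ⊗ 1) ⊗ (-4 ⊕ 10)) gives 1.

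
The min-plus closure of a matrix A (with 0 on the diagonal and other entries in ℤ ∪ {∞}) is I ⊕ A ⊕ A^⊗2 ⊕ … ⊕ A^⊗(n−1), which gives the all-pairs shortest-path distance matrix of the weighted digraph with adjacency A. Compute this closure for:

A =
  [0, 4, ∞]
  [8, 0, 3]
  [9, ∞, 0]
Closure =
  [0, 4, 7]
  [8, 0, 3]
  [9, 13, 0]

This is the Floyd-Warshall all-pairs shortest-path computation. For each intermediate vertex k = 0, 1, …, 2, update dist[i][j] ← min(dist[i][j], dist[i][k] + dist[k][j]). The final matrix gives, for each (i, j), the minimum total weight of any directed path from i to j (possibly empty when i = j).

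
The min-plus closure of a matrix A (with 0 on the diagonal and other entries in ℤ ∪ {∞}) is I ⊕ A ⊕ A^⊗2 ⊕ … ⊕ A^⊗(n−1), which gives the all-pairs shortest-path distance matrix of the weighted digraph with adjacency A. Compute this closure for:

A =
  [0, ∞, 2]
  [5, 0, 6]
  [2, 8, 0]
Closure =
  [0, 10, 2]
  [5, 0, 6]
  [2, 8, 0]

This is the Floyd-Warshall all-pairs shortest-path computation. For each intermediate vertex k = 0, 1, …, 2, update dist[i][j] ← min(dist[i][j], dist[i][k] + dist[k][j]). The final matrix gives, for each (i, j), the minimum total weight of any directed path from i to j (possibly empty when i = j).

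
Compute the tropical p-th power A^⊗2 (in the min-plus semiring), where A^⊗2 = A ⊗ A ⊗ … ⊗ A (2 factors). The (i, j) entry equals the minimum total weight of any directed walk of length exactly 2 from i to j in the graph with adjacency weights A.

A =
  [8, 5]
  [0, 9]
A^⊗2 =
  [5, 13]
  [8, 5]

Each entry (A^⊗2)_ij equals the minimum over all length-2 walks i = v_0 → v_1 → … → v_2 = j of Σ_t A[v_t][v_{t+1}]. For example, for (i, j) = (0, 1) we minimise over 2 possible intermediate vertex sequences; the minimum is 13, attained along the walk 0 → 0 → 1.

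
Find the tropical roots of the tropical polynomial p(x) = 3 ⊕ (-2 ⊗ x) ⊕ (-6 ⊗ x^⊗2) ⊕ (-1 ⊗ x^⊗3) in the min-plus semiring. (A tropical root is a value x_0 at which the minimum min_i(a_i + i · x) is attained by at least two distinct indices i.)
Roots: {-5, 4, 5}

Each tropical root is a break point of the lower envelope of the lines y = a_i + i · x (there are 4 lines, with slopes 0, 1, ..., 3). Only the lines that attain the minimum somewhere contribute to roots; other lines are dominated. Here the surviving (envelope) indices are i = 3, i = 2, i = 1, i = 0.
Intersections between consecutive envelope lines give the roots: for adjacent envelope indices i < j the intersection is x = (a_i − a_j) / (j − i). Reading off the sorted break points: {-5, 4, 5}.
Verification: at each break x_0, at least two indices attain the minimum of min_i(a_i + i · x_0).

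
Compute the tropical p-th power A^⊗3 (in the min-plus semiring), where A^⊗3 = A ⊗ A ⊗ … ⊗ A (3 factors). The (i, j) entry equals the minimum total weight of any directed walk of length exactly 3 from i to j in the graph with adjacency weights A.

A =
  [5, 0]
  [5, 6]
A^⊗3 =
  [10, 5]
  [10, 10]

Each entry (A^⊗3)_ij equals the minimum over all length-3 walks i = v_0 → v_1 → … → v_3 = j of Σ_t A[v_t][v_{t+1}]. For example, for (i, j) = (0, 1) we minimise over 4 possible intermediate vertex sequences; the minimum is 5, attained along the walk 0 → 1 → 0 → 1.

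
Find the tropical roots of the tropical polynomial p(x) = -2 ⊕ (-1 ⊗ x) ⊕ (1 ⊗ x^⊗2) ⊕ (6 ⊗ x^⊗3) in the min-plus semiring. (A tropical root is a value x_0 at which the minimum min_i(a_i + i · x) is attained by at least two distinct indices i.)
Roots: {-5, -2, -1}

Each tropical root is a break point of the lower envelope of the lines y = a_i + i · x (there are 4 lines, with slopes 0, 1, ..., 3). Only the lines that attain the minimum somewhere contribute to roots; other lines are dominated. Here the surviving (envelope) indices are i = 3, i = 2, i = 1, i = 0.
Intersections between consecutive envelope lines give the roots: for adjacent envelope indices i < j the intersection is x = (a_i − a_j) / (j − i). Reading off the sorted break points: {-5, -2, -1}.
Verification: at each break x_0, at least two indices attain the minimum of min_i(a_i + i · x_0).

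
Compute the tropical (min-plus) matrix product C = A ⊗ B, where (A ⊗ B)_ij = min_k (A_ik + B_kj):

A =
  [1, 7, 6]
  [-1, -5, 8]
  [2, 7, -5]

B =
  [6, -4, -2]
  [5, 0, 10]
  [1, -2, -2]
A ⊗ B =
  [7, -3, -1]
  [0, -5, -3]
  [-4, -7, -7]

Apply the min-plus product entry-by-entry:
  C[0][0] = min over k of (A[0][0] + B[0][0] = 1 + 6 = 7, A[0][1] + B[1][0] = 7 + 5 = 12, A[0][2] + B[2][0] = 6 + 1 = 7) = 7 (attained at k = 0)
  C[0][1] = min over k of (A[0][0] + B[0][1] = 1 + -4 = -3, A[0][1] + B[1][1] = 7 + 0 = 7, A[0][2] + B[2][1] = 6 + -2 = 4) = -3 (attained at k = 0)
  C[0][2] = min over k of (A[0][0] + B[0][2] = 1 + -2 = -1, A[0][1] + B[1][2] = 7 + 10 = 17, A[0][2] + B[2][2] = 6 + -2 = 4) = -1 (attained at k = 0)
  C[1][0] = min over k of (A[1][0] + B[0][0] = -1 + 6 = 5, A[1][1] + B[1][0] = -5 + 5 = 0, A[1][2] + B[2][0] = 8 + 1 = 9) = 0 (attained at k = 1)
  C[1][1] = min over k of (A[1][0] + B[0][1] = -1 + -4 = -5, A[1][1] + B[1][1] = -5 + 0 = -5, A[1][2] + B[2][1] = 8 + -2 = 6) = -5 (attained at k = 0)
  C[1][2] = min over k of (A[1][0] + B[0][2] = -1 + -2 = -3, A[1][1] + B[1][2] = -5 + 10 = 5, A[1][2] + B[2][2] = 8 + -2 = 6) = -3 (attained at k = 0)
  C[2][0] = min over k of (A[2][0] + B[0][0] = 2 + 6 = 8, A[2][1] + B[1][0] = 7 + 5 = 12, A[2][2] + B[2][0] = -5 + 1 = -4) = -4 (attained at k = 2)
  C[2][1] = min over k of (A[2][0] + B[0][1] = 2 + -4 = -2, A[2][1] + B[1][1] = 7 + 0 = 7, A[2][2] + B[2][1] = -5 + -2 = -7) = -7 (attained at k = 2)
  C[2][2] = min over k of (A[2][0] + B[0][2] = 2 + -2 = 0, A[2][1] + B[1][2] = 7 + 10 = 17, A[2][2] + B[2][2] = -5 + -2 = -7) = -7 (attained at k = 2)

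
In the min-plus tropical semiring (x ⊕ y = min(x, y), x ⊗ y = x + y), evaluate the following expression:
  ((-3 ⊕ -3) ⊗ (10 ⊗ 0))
((-3 ⊕ -3) ⊗ (10 ⊗ 0)) = 7

Expand innermost to outermost. Recall ⊕ takes the minimum of its arguments and ⊗ takes their sum. Working out the expression ((-3 ⊕ -3) ⊗ (10 ⊗ 0)) gives 7.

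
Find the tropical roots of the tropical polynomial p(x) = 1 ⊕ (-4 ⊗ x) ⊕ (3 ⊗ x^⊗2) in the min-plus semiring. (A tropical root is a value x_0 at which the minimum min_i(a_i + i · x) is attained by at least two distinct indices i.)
Roots: {-7, 5}

Each tropical root is a break point of the lower envelope of the lines y = a_i + i · x (there are 3 lines, with slopes 0, 1, ..., 2). Only the lines that attain the minimum somewhere contribute to roots; other lines are dominated. Here the surviving (envelope) indices are i = 2, i = 1, i = 0.
Intersections between consecutive envelope lines give the roots: for adjacent envelope indices i < j the intersection is x = (a_i − a_j) / (j − i). Reading off the sorted break points: {-7, 5}.
Verification: at each break x_0, at least two indices attain the minimum of min_i(a_i + i · x_0).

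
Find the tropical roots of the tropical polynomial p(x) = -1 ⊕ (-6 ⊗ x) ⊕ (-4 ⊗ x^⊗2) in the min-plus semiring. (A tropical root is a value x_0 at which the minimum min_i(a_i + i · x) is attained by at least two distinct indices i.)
Roots: {-2, 5}

Each tropical root is a break point of the lower envelope of the lines y = a_i + i · x (there are 3 lines, with slopes 0, 1, ..., 2). Only the lines that attain the minimum somewhere contribute to roots; other lines are dominated. Here the surviving (envelope) indices are i = 2, i = 1, i = 0.
Intersections between consecutive envelope lines give the roots: for adjacent envelope indices i < j the intersection is x = (a_i − a_j) / (j − i). Reading off the sorted break points: {-2, 5}.
Verification: at each break x_0, at least two indices attain the minimum of min_i(a_i + i · x_0).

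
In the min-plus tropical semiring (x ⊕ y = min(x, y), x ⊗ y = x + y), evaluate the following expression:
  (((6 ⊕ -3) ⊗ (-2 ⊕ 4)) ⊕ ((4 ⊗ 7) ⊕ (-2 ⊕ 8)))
(((6 ⊕ -3) ⊗ (-2 ⊕ 4)) ⊕ ((4 ⊗ 7) ⊕ (-2 ⊕ 8))) = -5

Expand innermost to outermost. Recall ⊕ takes the minimum of its arguments and ⊗ takes their sum. Working out the expression (((6 ⊕ -3) ⊗ (-2 ⊕ 4)) ⊕ ((4 ⊗ 7) ⊕ (-2 ⊕ 8))) gives -5.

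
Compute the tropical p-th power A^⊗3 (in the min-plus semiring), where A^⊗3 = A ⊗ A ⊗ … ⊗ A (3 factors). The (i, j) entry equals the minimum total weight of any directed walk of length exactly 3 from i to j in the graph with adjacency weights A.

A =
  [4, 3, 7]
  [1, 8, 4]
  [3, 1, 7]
A^⊗3 =
  [8, 7, 11]
  [5, 8, 8]
  [6, 5, 9]

Each entry (A^⊗3)_ij equals the minimum over all length-3 walks i = v_0 → v_1 → … → v_3 = j of Σ_t A[v_t][v_{t+1}]. For example, for (i, j) = (0, 2) we minimise over 9 possible intermediate vertex sequences; the minimum is 11, attained along the walk 0 → 0 → 1 → 2.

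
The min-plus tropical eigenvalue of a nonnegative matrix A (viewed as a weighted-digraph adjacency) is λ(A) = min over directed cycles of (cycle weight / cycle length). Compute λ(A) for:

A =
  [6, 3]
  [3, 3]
λ(A) = 3

Enumerate directed cycles and compute their means (weight / length). Sample:
  cycle 0 → 0: weight = 6, length = 1, mean = 6/1 ≈ 6.000
  cycle 1 → 1: weight = 3, length = 1, mean = 3/1 ≈ 3.000
  cycle 0 → 1 → 0: weight = 6, length = 2, mean = 6/2 ≈ 3.000
  cycle 1 → 0 → 1: weight = 6, length = 2, mean = 6/2 ≈ 3.000
Minimum mean = 3.000, attained e.g. along the cycle 1 → 1 with weight 3 and length 1. So λ(A) = 3/1 = 3.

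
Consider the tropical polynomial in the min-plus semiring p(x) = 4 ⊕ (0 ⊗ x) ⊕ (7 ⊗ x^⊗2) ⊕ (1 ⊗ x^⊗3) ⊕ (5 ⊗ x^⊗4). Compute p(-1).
p(-1) = -2

A tropical monomial a ⊗ x^⊗i evaluates to a + i · x. Evaluating each term at x = -1:
  Term 0 contributes 4 + 0 · -1 = 4
  Term 1 contributes 0 + 1 · -1 = -1
  Term 2 contributes 7 + 2 · -1 = 5
  Term 3 contributes 1 + 3 · -1 = -2
  Term 4 contributes 5 + 4 · -1 = 1
p(-1) = ⊕ of these = min[4, -1, 5, -2, 1] = -2.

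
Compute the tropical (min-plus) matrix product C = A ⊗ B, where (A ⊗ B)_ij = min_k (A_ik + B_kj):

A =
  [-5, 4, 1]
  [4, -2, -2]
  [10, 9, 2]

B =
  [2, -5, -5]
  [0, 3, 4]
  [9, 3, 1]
A ⊗ B =
  [-3, -10, -10]
  [-2, -1, -1]
  [9, 5, 3]

Apply the min-plus product entry-by-entry:
  C[0][0] = min over k of (A[0][0] + B[0][0] = -5 + 2 = -3, A[0][1] + B[1][0] = 4 + 0 = 4, A[0][2] + B[2][0] = 1 + 9 = 10) = -3 (attained at k = 0)
  C[0][1] = min over k of (A[0][0] + B[0][1] = -5 + -5 = -10, A[0][1] + B[1][1] = 4 + 3 = 7, A[0][2] + B[2][1] = 1 + 3 = 4) = -10 (attained at k = 0)
  C[0][2] = min over k of (A[0][0] + B[0][2] = -5 + -5 = -10, A[0][1] + B[1][2] = 4 + 4 = 8, A[0][2] + B[2][2] = 1 + 1 = 2) = -10 (attained at k = 0)
  C[1][0] = min over k of (A[1][0] + B[0][0] = 4 + 2 = 6, A[1][1] + B[1][0] = -2 + 0 = -2, A[1][2] + B[2][0] = -2 + 9 = 7) = -2 (attained at k = 1)
  C[1][1] = min over k of (A[1][0] + B[0][1] = 4 + -5 = -1, A[1][1] + B[1][1] = -2 + 3 = 1, A[1][2] + B[2][1] = -2 + 3 = 1) = -1 (attained at k = 0)
  C[1][2] = min over k of (A[1][0] + B[0][2] = 4 + -5 = -1, A[1][1] + B[1][2] = -2 + 4 = 2, A[1][2] + B[2][2] = -2 + 1 = -1) = -1 (attained at k = 0)
  C[2][0] = min over k of (A[2][0] + B[0][0] = 10 + 2 = 12, A[2][1] + B[1][0] = 9 + 0 = 9, A[2][2] + B[2][0] = 2 + 9 = 11) = 9 (attained at k = 1)
  C[2][1] = min over k of (A[2][0] + B[0][1] = 10 + -5 = 5, A[2][1] + B[1][1] = 9 + 3 = 12, A[2][2] + B[2][1] = 2 + 3 = 5) = 5 (attained at k = 0)
  C[2][2] = min over k of (A[2][0] + B[0][2] = 10 + -5 = 5, A[2][1] + B[1][2] = 9 + 4 = 13, A[2][2] + B[2][2] = 2 + 1 = 3) = 3 (attained at k = 2)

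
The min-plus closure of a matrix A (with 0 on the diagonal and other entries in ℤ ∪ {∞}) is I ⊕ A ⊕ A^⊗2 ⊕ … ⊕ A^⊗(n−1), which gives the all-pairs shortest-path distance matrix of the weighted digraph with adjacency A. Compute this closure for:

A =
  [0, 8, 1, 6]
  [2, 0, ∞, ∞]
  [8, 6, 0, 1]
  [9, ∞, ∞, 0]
Closure =
  [0, 7, 1, 2]
  [2, 0, 3, 4]
  [8, 6, 0, 1]
  [9, 16, 10, 0]

This is the Floyd-Warshall all-pairs shortest-path computation. For each intermediate vertex k = 0, 1, …, 3, update dist[i][j] ← min(dist[i][j], dist[i][k] + dist[k][j]). The final matrix gives, for each (i, j), the minimum total weight of any directed path from i to j (possibly empty when i = j).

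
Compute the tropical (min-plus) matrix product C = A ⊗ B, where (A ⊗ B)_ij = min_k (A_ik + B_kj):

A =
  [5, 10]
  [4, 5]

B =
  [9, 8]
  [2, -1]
A ⊗ B =
  [12, 9]
  [7, 4]

Apply the min-plus product entry-by-entry:
  C[0][0] = min over k of (A[0][0] + B[0][0] = 5 + 9 = 14, A[0][1] + B[1][0] = 10 + 2 = 12) = 12 (attained at k = 1)
  C[0][1] = min over k of (A[0][0] + B[0][1] = 5 + 8 = 13, A[0][1] + B[1][1] = 10 + -1 = 9) = 9 (attained at k = 1)
  C[1][0] = min over k of (A[1][0] + B[0][0] = 4 + 9 = 13, A[1][1] + B[1][0] = 5 + 2 = 7) = 7 (attained at k = 1)
  C[1][1] = min over k of (A[1][0] + B[0][1] = 4 + 8 = 12, A[1][1] + B[1][1] = 5 + -1 = 4) = 4 (attained at k = 1)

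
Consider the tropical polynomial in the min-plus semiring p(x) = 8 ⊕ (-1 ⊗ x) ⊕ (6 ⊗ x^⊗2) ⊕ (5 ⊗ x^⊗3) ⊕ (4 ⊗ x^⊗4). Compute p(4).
p(4) = 3

A tropical monomial a ⊗ x^⊗i evaluates to a + i · x. Evaluating each term at x = 4:
  Term 0 contributes 8 + 0 · 4 = 8
  Term 1 contributes -1 + 1 · 4 = 3
  Term 2 contributes 6 + 2 · 4 = 14
  Term 3 contributes 5 + 3 · 4 = 17
  Term 4 contributes 4 + 4 · 4 = 20
p(4) = ⊕ of these = min[8, 3, 14, 17, 20] = 3.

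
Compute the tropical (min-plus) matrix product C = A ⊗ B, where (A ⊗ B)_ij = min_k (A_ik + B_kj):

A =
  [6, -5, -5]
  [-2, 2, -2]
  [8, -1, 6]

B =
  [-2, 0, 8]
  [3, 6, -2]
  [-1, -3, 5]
A ⊗ B =
  [-6, -8, -7]
  [-4, -5, 0]
  [2, 3, -3]

Apply the min-plus product entry-by-entry:
  C[0][0] = min over k of (A[0][0] + B[0][0] = 6 + -2 = 4, A[0][1] + B[1][0] = -5 + 3 = -2, A[0][2] + B[2][0] = -5 + -1 = -6) = -6 (attained at k = 2)
  C[0][1] = min over k of (A[0][0] + B[0][1] = 6 + 0 = 6, A[0][1] + B[1][1] = -5 + 6 = 1, A[0][2] + B[2][1] = -5 + -3 = -8) = -8 (attained at k = 2)
  C[0][2] = min over k of (A[0][0] + B[0][2] = 6 + 8 = 14, A[0][1] + B[1][2] = -5 + -2 = -7, A[0][2] + B[2][2] = -5 + 5 = 0) = -7 (attained at k = 1)
  C[1][0] = min over k of (A[1][0] + B[0][0] = -2 + -2 = -4, A[1][1] + B[1][0] = 2 + 3 = 5, A[1][2] + B[2][0] = -2 + -1 = -3) = -4 (attained at k = 0)
  C[1][1] = min over k of (A[1][0] + B[0][1] = -2 + 0 = -2, A[1][1] + B[1][1] = 2 + 6 = 8, A[1][2] + B[2][1] = -2 + -3 = -5) = -5 (attained at k = 2)
  C[1][2] = min over k of (A[1][0] + B[0][2] = -2 + 8 = 6, A[1][1] + B[1][2] = 2 + -2 = 0, A[1][2] + B[2][2] = -2 + 5 = 3) = 0 (attained at k = 1)
  C[2][0] = min over k of (A[2][0] + B[0][0] = 8 + -2 = 6, A[2][1] + B[1][0] = -1 + 3 = 2, A[2][2] + B[2][0] = 6 + -1 = 5) = 2 (attained at k = 1)
  C[2][1] = min over k of (A[2][0] + B[0][1] = 8 + 0 = 8, A[2][1] + B[1][1] = -1 + 6 = 5, A[2][2] + B[2][1] = 6 + -3 = 3) = 3 (attained at k = 2)
  C[2][2] = min over k of (A[2][0] + B[0][2] = 8 + 8 = 16, A[2][1] + B[1][2] = -1 + -2 = -3, A[2][2] + B[2][2] = 6 + 5 = 11) = -3 (attained at k = 1)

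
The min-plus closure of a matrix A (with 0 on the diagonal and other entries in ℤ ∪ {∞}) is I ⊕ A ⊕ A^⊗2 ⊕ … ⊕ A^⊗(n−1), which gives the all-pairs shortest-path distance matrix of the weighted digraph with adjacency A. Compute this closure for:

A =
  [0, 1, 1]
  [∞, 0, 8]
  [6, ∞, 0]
Closure =
  [0, 1, 1]
  [14, 0, 8]
  [6, 7, 0]

This is the Floyd-Warshall all-pairs shortest-path computation. For each intermediate vertex k = 0, 1, …, 2, update dist[i][j] ← min(dist[i][j], dist[i][k] + dist[k][j]). The final matrix gives, for each (i, j), the minimum total weight of any directed path from i to j (possibly empty when i = j).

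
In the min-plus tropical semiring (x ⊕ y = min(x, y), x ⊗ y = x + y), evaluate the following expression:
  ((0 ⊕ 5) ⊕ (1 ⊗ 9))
((0 ⊕ 5) ⊕ (1 ⊗ 9)) = 0

Expand innermost to outermost. Recall ⊕ takes the minimum of its arguments and ⊗ takes their sum. Working out the expression ((0 ⊕ 5) ⊕ (1 ⊗ 9)) gives 0.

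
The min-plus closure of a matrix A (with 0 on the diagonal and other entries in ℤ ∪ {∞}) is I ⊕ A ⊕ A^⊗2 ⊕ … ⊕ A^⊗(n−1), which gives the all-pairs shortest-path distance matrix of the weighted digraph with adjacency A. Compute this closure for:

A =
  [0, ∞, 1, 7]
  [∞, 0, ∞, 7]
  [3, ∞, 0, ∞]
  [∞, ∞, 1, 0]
Closure =
  [0, ∞, 1, 7]
  [11, 0, 8, 7]
  [3, ∞, 0, 10]
  [4, ∞, 1, 0]

This is the Floyd-Warshall all-pairs shortest-path computation. For each intermediate vertex k = 0, 1, …, 3, update dist[i][j] ← min(dist[i][j], dist[i][k] + dist[k][j]). The final matrix gives, for each (i, j), the minimum total weight of any directed path from i to j (possibly empty when i = j).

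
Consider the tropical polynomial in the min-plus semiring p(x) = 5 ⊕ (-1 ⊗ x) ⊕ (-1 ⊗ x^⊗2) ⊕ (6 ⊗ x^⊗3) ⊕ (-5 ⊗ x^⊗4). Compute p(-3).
p(-3) = -17

A tropical monomial a ⊗ x^⊗i evaluates to a + i · x. Evaluating each term at x = -3:
  Term 0 contributes 5 + 0 · -3 = 5
  Term 1 contributes -1 + 1 · -3 = -4
  Term 2 contributes -1 + 2 · -3 = -7
  Term 3 contributes 6 + 3 · -3 = -3
  Term 4 contributes -5 + 4 · -3 = -17
p(-3) = ⊕ of these = min[5, -4, -7, -3, -17] = -17.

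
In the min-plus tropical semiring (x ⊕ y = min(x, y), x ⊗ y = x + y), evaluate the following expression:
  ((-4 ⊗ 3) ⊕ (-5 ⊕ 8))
((-4 ⊗ 3) ⊕ (-5 ⊕ 8)) = -5

Expand innermost to outermost. Recall ⊕ takes the minimum of its arguments and ⊗ takes their sum. Working out the expression ((-4 ⊗ 3) ⊕ (-5 ⊕ 8)) gives -5.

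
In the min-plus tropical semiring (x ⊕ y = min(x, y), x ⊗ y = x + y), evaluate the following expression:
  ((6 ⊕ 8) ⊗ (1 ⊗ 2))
((6 ⊕ 8) ⊗ (1 ⊗ 2)) = 9

Expand innermost to outermost. Recall ⊕ takes the minimum of its arguments and ⊗ takes their sum. Working out the expression ((6 ⊕ 8) ⊗ (1 ⊗ 2)) gives 9.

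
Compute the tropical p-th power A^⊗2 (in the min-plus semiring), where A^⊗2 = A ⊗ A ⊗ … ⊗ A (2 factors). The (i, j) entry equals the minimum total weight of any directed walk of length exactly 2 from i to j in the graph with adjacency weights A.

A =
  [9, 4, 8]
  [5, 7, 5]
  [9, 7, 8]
A^⊗2 =
  [9, 11, 9]
  [12, 9, 12]
  [12, 13, 12]

Each entry (A^⊗2)_ij equals the minimum over all length-2 walks i = v_0 → v_1 → … → v_2 = j of Σ_t A[v_t][v_{t+1}]. For example, for (i, j) = (0, 2) we minimise over 3 possible intermediate vertex sequences; the minimum is 9, attained along the walk 0 → 1 → 2.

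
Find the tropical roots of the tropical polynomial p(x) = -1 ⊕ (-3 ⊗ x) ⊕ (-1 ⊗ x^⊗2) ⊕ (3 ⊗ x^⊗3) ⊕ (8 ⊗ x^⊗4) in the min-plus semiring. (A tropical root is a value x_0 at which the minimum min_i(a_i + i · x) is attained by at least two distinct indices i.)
Roots: {-5, -4, -2, 2}

Each tropical root is a break point of the lower envelope of the lines y = a_i + i · x (there are 5 lines, with slopes 0, 1, ..., 4). Only the lines that attain the minimum somewhere contribute to roots; other lines are dominated. Here the surviving (envelope) indices are i = 4, i = 3, i = 2, i = 1, i = 0.
Intersections between consecutive envelope lines give the roots: for adjacent envelope indices i < j the intersection is x = (a_i − a_j) / (j − i). Reading off the sorted break points: {-5, -4, -2, 2}.
Verification: at each break x_0, at least two indices attain the minimum of min_i(a_i + i · x_0).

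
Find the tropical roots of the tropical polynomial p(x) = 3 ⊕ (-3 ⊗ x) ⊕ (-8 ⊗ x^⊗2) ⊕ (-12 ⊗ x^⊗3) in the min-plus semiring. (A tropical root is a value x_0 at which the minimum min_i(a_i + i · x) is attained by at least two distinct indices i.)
Roots: {4, 5, 6}

Each tropical root is a break point of the lower envelope of the lines y = a_i + i · x (there are 4 lines, with slopes 0, 1, ..., 3). Only the lines that attain the minimum somewhere contribute to roots; other lines are dominated. Here the surviving (envelope) indices are i = 3, i = 2, i = 1, i = 0.
Intersections between consecutive envelope lines give the roots: for adjacent envelope indices i < j the intersection is x = (a_i − a_j) / (j − i). Reading off the sorted break points: {4, 5, 6}.
Verification: at each break x_0, at least two indices attain the minimum of min_i(a_i + i · x_0).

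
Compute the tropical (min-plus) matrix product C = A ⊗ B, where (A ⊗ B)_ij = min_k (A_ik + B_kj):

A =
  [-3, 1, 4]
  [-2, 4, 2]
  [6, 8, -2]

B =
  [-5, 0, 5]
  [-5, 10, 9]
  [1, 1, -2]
A ⊗ B =
  [-8, -3, 2]
  [-7, -2, 0]
  [-1, -1, -4]

Apply the min-plus product entry-by-entry:
  C[0][0] = min over k of (A[0][0] + B[0][0] = -3 + -5 = -8, A[0][1] + B[1][0] = 1 + -5 = -4, A[0][2] + B[2][0] = 4 + 1 = 5) = -8 (attained at k = 0)
  C[0][1] = min over k of (A[0][0] + B[0][1] = -3 + 0 = -3, A[0][1] + B[1][1] = 1 + 10 = 11, A[0][2] + B[2][1] = 4 + 1 = 5) = -3 (attained at k = 0)
  C[0][2] = min over k of (A[0][0] + B[0][2] = -3 + 5 = 2, A[0][1] + B[1][2] = 1 + 9 = 10, A[0][2] + B[2][2] = 4 + -2 = 2) = 2 (attained at k = 0)
  C[1][0] = min over k of (A[1][0] + B[0][0] = -2 + -5 = -7, A[1][1] + B[1][0] = 4 + -5 = -1, A[1][2] + B[2][0] = 2 + 1 = 3) = -7 (attained at k = 0)
  C[1][1] = min over k of (A[1][0] + B[0][1] = -2 + 0 = -2, A[1][1] + B[1][1] = 4 + 10 = 14, A[1][2] + B[2][1] = 2 + 1 = 3) = -2 (attained at k = 0)
  C[1][2] = min over k of (A[1][0] + B[0][2] = -2 + 5 = 3, A[1][1] + B[1][2] = 4 + 9 = 13, A[1][2] + B[2][2] = 2 + -2 = 0) = 0 (attained at k = 2)
  C[2][0] = min over k of (A[2][0] + B[0][0] = 6 + -5 = 1, A[2][1] + B[1][0] = 8 + -5 = 3, A[2][2] + B[2][0] = -2 + 1 = -1) = -1 (attained at k = 2)
  C[2][1] = min over k of (A[2][0] + B[0][1] = 6 + 0 = 6, A[2][1] + B[1][1] = 8 + 10 = 18, A[2][2] + B[2][1] = -2 + 1 = -1) = -1 (attained at k = 2)
  C[2][2] = min over k of (A[2][0] + B[0][2] = 6 + 5 = 11, A[2][1] + B[1][2] = 8 + 9 = 17, A[2][2] + B[2][2] = -2 + -2 = -4) = -4 (attained at k = 2)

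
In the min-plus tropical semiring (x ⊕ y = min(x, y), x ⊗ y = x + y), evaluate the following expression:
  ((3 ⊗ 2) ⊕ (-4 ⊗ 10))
((3 ⊗ 2) ⊕ (-4 ⊗ 10)) = 5

Expand innermost to outermost. Recall ⊕ takes the minimum of its arguments and ⊗ takes their sum. Working out the expression ((3 ⊗ 2) ⊕ (-4 ⊗ 10)) gives 5.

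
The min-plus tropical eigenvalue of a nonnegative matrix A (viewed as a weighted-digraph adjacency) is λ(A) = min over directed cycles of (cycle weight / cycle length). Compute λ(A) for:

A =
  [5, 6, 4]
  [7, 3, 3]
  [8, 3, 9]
λ(A) = 3

Enumerate directed cycles and compute their means (weight / length). Sample:
  cycle 0 → 0: weight = 5, length = 1, mean = 5/1 ≈ 5.000
  cycle 1 → 1: weight = 3, length = 1, mean = 3/1 ≈ 3.000
  cycle 2 → 2: weight = 9, length = 1, mean = 9/1 ≈ 9.000
  cycle 0 → 1 → 0: weight = 13, length = 2, mean = 13/2 ≈ 6.500
  cycle 0 → 2 → 0: weight = 12, length = 2, mean = 12/2 ≈ 6.000
  cycle 1 → 0 → 1: weight = 13, length = 2, mean = 13/2 ≈ 6.500
Minimum mean = 3.000, attained e.g. along the cycle 1 → 1 with weight 3 and length 1. So λ(A) = 3/1 = 3.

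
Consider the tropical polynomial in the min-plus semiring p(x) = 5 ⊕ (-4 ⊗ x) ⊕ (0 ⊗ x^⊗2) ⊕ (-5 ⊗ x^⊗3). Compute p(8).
p(8) = 4

A tropical monomial a ⊗ x^⊗i evaluates to a + i · x. Evaluating each term at x = 8:
  Term 0 contributes 5 + 0 · 8 = 5
  Term 1 contributes -4 + 1 · 8 = 4
  Term 2 contributes 0 + 2 · 8 = 16
  Term 3 contributes -5 + 3 · 8 = 19
p(8) = ⊕ of these = min[5, 4, 16, 19] = 4.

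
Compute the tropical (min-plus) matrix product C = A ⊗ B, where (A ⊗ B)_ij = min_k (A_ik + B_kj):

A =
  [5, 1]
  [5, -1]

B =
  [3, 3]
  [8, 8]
A ⊗ B =
  [8, 8]
  [7, 7]

Apply the min-plus product entry-by-entry:
  C[0][0] = min over k of (A[0][0] + B[0][0] = 5 + 3 = 8, A[0][1] + B[1][0] = 1 + 8 = 9) = 8 (attained at k = 0)
  C[0][1] = min over k of (A[0][0] + B[0][1] = 5 + 3 = 8, A[0][1] + B[1][1] = 1 + 8 = 9) = 8 (attained at k = 0)
  C[1][0] = min over k of (A[1][0] + B[0][0] = 5 + 3 = 8, A[1][1] + B[1][0] = -1 + 8 = 7) = 7 (attained at k = 1)
  C[1][1] = min over k of (A[1][0] + B[0][1] = 5 + 3 = 8, A[1][1] + B[1][1] = -1 + 8 = 7) = 7 (attained at k = 1)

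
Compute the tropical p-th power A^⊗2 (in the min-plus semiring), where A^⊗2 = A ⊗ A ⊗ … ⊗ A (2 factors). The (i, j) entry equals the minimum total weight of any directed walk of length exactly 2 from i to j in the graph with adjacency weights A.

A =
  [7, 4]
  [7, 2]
A^⊗2 =
  [11, 6]
  [9, 4]

Each entry (A^⊗2)_ij equals the minimum over all length-2 walks i = v_0 → v_1 → … → v_2 = j of Σ_t A[v_t][v_{t+1}]. For example, for (i, j) = (0, 1) we minimise over 2 possible intermediate vertex sequences; the minimum is 6, attained along the walk 0 → 1 → 1.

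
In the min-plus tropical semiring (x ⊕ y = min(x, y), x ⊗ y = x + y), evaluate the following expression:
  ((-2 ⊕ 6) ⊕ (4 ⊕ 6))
((-2 ⊕ 6) ⊕ (4 ⊕ 6)) = -2

Expand innermost to outermost. Recall ⊕ takes the minimum of its arguments and ⊗ takes their sum. Working out the expression ((-2 ⊕ 6) ⊕ (4 ⊕ 6)) gives -2.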